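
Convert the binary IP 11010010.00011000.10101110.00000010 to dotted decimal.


11010010 = 210
00011000 = 24
10101110 = 174
00000010 = 2
IP: 210.24.174.2


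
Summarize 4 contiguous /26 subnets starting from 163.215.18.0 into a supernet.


Original prefix: /26
Number of subnets: 4 = 2^2
New prefix = 26 - 2 = 24
Supernet: 163.215.18.0/24


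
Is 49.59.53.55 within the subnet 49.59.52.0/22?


Subnet network: 49.59.52.0
Test IP AND mask: 49.59.52.0
Yes, 49.59.53.55 is in 49.59.52.0/22


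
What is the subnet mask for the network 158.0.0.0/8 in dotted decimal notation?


/8 means 8 network bits, 24 host bits
Binary: 11111111000000000000000000000000
Mask: 255.0.0.0


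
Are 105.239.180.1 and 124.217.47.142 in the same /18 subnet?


Mask: 255.255.192.0
105.239.180.1 AND mask = 105.239.128.0
124.217.47.142 AND mask = 124.217.0.0
No, different subnets (105.239.128.0 vs 124.217.0.0)


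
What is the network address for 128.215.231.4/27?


IP:   10000000.11010111.11100111.00000100
Mask: 11111111.11111111.11111111.11100000
AND operation:
Net:  10000000.11010111.11100111.00000000
Network: 128.215.231.0/27


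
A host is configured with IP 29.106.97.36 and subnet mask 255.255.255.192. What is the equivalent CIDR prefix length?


Binary: 11111111.11111111.11111111.11000000
Count leading 1s
Prefix: /26


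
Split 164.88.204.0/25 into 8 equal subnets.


New prefix = 25 + 3 = 28
Each subnet has 16 addresses
  164.88.204.0/28
  164.88.204.16/28
  164.88.204.32/28
  164.88.204.48/28
  164.88.204.64/28
  164.88.204.80/28
  164.88.204.96/28
  164.88.204.112/28
Subnets: 164.88.204.0/28, 164.88.204.16/28, 164.88.204.32/28, 164.88.204.48/28, 164.88.204.64/28, 164.88.204.80/28, 164.88.204.96/28, 164.88.204.112/28


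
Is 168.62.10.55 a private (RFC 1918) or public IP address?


RFC 1918 private ranges:
  10.0.0.0/8 (10.0.0.0 - 10.255.255.255)
  172.16.0.0/12 (172.16.0.0 - 172.31.255.255)
  192.168.0.0/16 (192.168.0.0 - 192.168.255.255)
Public (not in any RFC 1918 range)


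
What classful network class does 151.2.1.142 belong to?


First octet: 151
Binary: 10010111
10xxxxxx -> Class B (128-191)
Class B, default mask 255.255.0.0 (/16)


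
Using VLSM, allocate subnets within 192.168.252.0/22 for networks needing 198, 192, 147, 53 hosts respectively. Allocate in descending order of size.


198 hosts -> /24 (254 usable): 192.168.252.0/24
192 hosts -> /24 (254 usable): 192.168.253.0/24
147 hosts -> /24 (254 usable): 192.168.254.0/24
53 hosts -> /26 (62 usable): 192.168.255.0/26
Allocation: 192.168.252.0/24 (198 hosts, 254 usable); 192.168.253.0/24 (192 hosts, 254 usable); 192.168.254.0/24 (147 hosts, 254 usable); 192.168.255.0/26 (53 hosts, 62 usable)


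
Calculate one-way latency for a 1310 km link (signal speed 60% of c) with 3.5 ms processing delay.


Speed = 0.6 * 3e5 km/s = 180000 km/s
Propagation delay = 1310 / 180000 = 0.0073 s = 7.2778 ms
Processing delay = 3.5 ms
Total one-way latency = 10.7778 ms


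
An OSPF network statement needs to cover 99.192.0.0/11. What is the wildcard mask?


Subnet mask: 255.224.0.0
Wildcard = 255.255.255.255 - subnet mask
255 - 255 = 0
255 - 224 = 31
255 - 0 = 255
255 - 0 = 255
Wildcard: 0.31.255.255


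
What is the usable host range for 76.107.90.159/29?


Network: 76.107.90.152
Broadcast: 76.107.90.159
First usable = network + 1
Last usable = broadcast - 1
Range: 76.107.90.153 to 76.107.90.158


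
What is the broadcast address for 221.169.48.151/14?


Network: 221.168.0.0/14
Host bits = 18
Set all host bits to 1:
Broadcast: 221.171.255.255


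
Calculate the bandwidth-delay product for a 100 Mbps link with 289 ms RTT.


BDP = bandwidth * RTT
= 100 Mbps * 289 ms
= 100 * 1e6 * 289 / 1000 bits
= 28900000 bits
= 3612500 bytes
= 3527.832 KB
BDP = 28900000 bits (3612500 bytes)


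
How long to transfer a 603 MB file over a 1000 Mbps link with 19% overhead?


Effective throughput = 1000 * (1 - 19/100) = 810 Mbps
File size in Mb = 603 * 8 = 4824 Mb
Time = 4824 / 810
Time = 5.9556 seconds


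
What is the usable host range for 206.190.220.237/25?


Network: 206.190.220.128
Broadcast: 206.190.220.255
First usable = network + 1
Last usable = broadcast - 1
Range: 206.190.220.129 to 206.190.220.254


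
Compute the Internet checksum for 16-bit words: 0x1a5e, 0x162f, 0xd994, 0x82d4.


Sum all words (with carry folding):
+ 0x1a5e = 0x1a5e
+ 0x162f = 0x308d
+ 0xd994 = 0x0a22
+ 0x82d4 = 0x8cf6
One's complement: ~0x8cf6
Checksum = 0x7309


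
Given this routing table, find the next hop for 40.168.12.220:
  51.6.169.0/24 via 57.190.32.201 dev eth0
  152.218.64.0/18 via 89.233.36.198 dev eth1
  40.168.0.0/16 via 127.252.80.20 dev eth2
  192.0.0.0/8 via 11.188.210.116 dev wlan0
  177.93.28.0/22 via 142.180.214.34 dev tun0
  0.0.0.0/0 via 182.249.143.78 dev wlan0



Longest prefix match for 40.168.12.220:
  /24 51.6.169.0: no
  /18 152.218.64.0: no
  /16 40.168.0.0: MATCH
  /8 192.0.0.0: no
  /22 177.93.28.0: no
  /0 0.0.0.0: MATCH
Selected: next-hop 127.252.80.20 via eth2 (matched /16)


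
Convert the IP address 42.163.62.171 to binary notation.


42 = 00101010
163 = 10100011
62 = 00111110
171 = 10101011
Binary: 00101010.10100011.00111110.10101011


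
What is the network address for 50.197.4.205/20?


IP:   00110010.11000101.00000100.11001101
Mask: 11111111.11111111.11110000.00000000
AND operation:
Net:  00110010.11000101.00000000.00000000
Network: 50.197.0.0/20


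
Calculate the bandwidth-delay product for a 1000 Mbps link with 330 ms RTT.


BDP = bandwidth * RTT
= 1000 Mbps * 330 ms
= 1000 * 1e6 * 330 / 1000 bits
= 330000000 bits
= 41250000 bytes
= 40283.2031 KB
BDP = 330000000 bits (41250000 bytes)


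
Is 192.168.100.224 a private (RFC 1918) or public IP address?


RFC 1918 private ranges:
  10.0.0.0/8 (10.0.0.0 - 10.255.255.255)
  172.16.0.0/12 (172.16.0.0 - 172.31.255.255)
  192.168.0.0/16 (192.168.0.0 - 192.168.255.255)
Private (in 192.168.0.0/16)


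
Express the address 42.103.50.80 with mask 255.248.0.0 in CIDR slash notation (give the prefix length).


Binary: 11111111.11111000.00000000.00000000
Count leading 1s
Prefix: /13


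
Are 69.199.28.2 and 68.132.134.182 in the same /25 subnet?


Mask: 255.255.255.128
69.199.28.2 AND mask = 69.199.28.0
68.132.134.182 AND mask = 68.132.134.128
No, different subnets (69.199.28.0 vs 68.132.134.128)


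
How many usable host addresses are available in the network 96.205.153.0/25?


Host bits = 32 - 25 = 7
Total addresses = 2^7 = 128
Usable = total - 2 (network and broadcast)
Usable hosts: 126


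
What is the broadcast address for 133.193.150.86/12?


Network: 133.192.0.0/12
Host bits = 20
Set all host bits to 1:
Broadcast: 133.207.255.255


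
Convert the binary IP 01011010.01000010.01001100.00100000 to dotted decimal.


01011010 = 90
01000010 = 66
01001100 = 76
00100000 = 32
IP: 90.66.76.32


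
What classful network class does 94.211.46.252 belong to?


First octet: 94
Binary: 01011110
0xxxxxxx -> Class A (1-126)
Class A, default mask 255.0.0.0 (/8)


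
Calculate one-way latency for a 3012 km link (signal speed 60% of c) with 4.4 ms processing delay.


Speed = 0.6 * 3e5 km/s = 180000 km/s
Propagation delay = 3012 / 180000 = 0.0167 s = 16.7333 ms
Processing delay = 4.4 ms
Total one-way latency = 21.1333 ms


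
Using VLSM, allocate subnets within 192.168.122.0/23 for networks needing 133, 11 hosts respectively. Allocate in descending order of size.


133 hosts -> /24 (254 usable): 192.168.122.0/24
11 hosts -> /28 (14 usable): 192.168.123.0/28
Allocation: 192.168.122.0/24 (133 hosts, 254 usable); 192.168.123.0/28 (11 hosts, 14 usable)


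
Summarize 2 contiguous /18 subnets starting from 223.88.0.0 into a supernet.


Original prefix: /18
Number of subnets: 2 = 2^1
New prefix = 18 - 1 = 17
Supernet: 223.88.0.0/17


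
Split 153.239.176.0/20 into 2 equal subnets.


New prefix = 20 + 1 = 21
Each subnet has 2048 addresses
  153.239.176.0/21
  153.239.184.0/21
Subnets: 153.239.176.0/21, 153.239.184.0/21


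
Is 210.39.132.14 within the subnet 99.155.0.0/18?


Subnet network: 99.155.0.0
Test IP AND mask: 210.39.128.0
No, 210.39.132.14 is not in 99.155.0.0/18


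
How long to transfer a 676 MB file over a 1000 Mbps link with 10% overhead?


Effective throughput = 1000 * (1 - 10/100) = 900 Mbps
File size in Mb = 676 * 8 = 5408 Mb
Time = 5408 / 900
Time = 6.0089 seconds


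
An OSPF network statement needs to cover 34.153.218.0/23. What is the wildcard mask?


Subnet mask: 255.255.254.0
Wildcard = 255.255.255.255 - subnet mask
255 - 255 = 0
255 - 255 = 0
255 - 254 = 1
255 - 0 = 255
Wildcard: 0.0.1.255


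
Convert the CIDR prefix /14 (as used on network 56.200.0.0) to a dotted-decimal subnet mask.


/14 means 14 network bits, 18 host bits
Binary: 11111111111111000000000000000000
Mask: 255.252.0.0


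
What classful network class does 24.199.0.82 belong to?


First octet: 24
Binary: 00011000
0xxxxxxx -> Class A (1-126)
Class A, default mask 255.0.0.0 (/8)


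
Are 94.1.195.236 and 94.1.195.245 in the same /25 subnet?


Mask: 255.255.255.128
94.1.195.236 AND mask = 94.1.195.128
94.1.195.245 AND mask = 94.1.195.128
Yes, same subnet (94.1.195.128)


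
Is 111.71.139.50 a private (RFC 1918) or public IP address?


RFC 1918 private ranges:
  10.0.0.0/8 (10.0.0.0 - 10.255.255.255)
  172.16.0.0/12 (172.16.0.0 - 172.31.255.255)
  192.168.0.0/16 (192.168.0.0 - 192.168.255.255)
Public (not in any RFC 1918 range)


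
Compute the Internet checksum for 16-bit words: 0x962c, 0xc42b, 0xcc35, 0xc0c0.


Sum all words (with carry folding):
+ 0x962c = 0x962c
+ 0xc42b = 0x5a58
+ 0xcc35 = 0x268e
+ 0xc0c0 = 0xe74e
One's complement: ~0xe74e
Checksum = 0x18b1


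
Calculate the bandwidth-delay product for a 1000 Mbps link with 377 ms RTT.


BDP = bandwidth * RTT
= 1000 Mbps * 377 ms
= 1000 * 1e6 * 377 / 1000 bits
= 377000000 bits
= 47125000 bytes
= 46020.5078 KB
BDP = 377000000 bits (47125000 bytes)


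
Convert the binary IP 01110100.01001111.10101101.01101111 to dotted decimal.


01110100 = 116
01001111 = 79
10101101 = 173
01101111 = 111
IP: 116.79.173.111


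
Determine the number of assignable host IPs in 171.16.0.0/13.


Host bits = 32 - 13 = 19
Total addresses = 2^19 = 524288
Usable = total - 2 (network and broadcast)
Usable hosts: 524286


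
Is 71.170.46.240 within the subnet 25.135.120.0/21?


Subnet network: 25.135.120.0
Test IP AND mask: 71.170.40.0
No, 71.170.46.240 is not in 25.135.120.0/21


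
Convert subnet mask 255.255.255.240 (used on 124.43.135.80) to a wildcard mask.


Subnet mask: 255.255.255.240
Wildcard = 255.255.255.255 - subnet mask
255 - 255 = 0
255 - 255 = 0
255 - 255 = 0
255 - 240 = 15
Wildcard: 0.0.0.15


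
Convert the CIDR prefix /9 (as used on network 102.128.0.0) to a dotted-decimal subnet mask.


/9 means 9 network bits, 23 host bits
Binary: 11111111100000000000000000000000
Mask: 255.128.0.0


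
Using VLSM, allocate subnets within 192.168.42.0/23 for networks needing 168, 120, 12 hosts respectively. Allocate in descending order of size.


168 hosts -> /24 (254 usable): 192.168.42.0/24
120 hosts -> /25 (126 usable): 192.168.43.0/25
12 hosts -> /28 (14 usable): 192.168.43.128/28
Allocation: 192.168.42.0/24 (168 hosts, 254 usable); 192.168.43.0/25 (120 hosts, 126 usable); 192.168.43.128/28 (12 hosts, 14 usable)


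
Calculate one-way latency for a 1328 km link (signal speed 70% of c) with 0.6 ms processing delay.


Speed = 0.7 * 3e5 km/s = 210000 km/s
Propagation delay = 1328 / 210000 = 0.0063 s = 6.3238 ms
Processing delay = 0.6 ms
Total one-way latency = 6.9238 ms


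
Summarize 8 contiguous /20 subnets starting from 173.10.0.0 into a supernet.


Original prefix: /20
Number of subnets: 8 = 2^3
New prefix = 20 - 3 = 17
Supernet: 173.10.0.0/17


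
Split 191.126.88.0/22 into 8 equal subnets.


New prefix = 22 + 3 = 25
Each subnet has 128 addresses
  191.126.88.0/25
  191.126.88.128/25
  191.126.89.0/25
  191.126.89.128/25
  191.126.90.0/25
  191.126.90.128/25
  191.126.91.0/25
  191.126.91.128/25
Subnets: 191.126.88.0/25, 191.126.88.128/25, 191.126.89.0/25, 191.126.89.128/25, 191.126.90.0/25, 191.126.90.128/25, 191.126.91.0/25, 191.126.91.128/25


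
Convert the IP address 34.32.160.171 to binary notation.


34 = 00100010
32 = 00100000
160 = 10100000
171 = 10101011
Binary: 00100010.00100000.10100000.10101011


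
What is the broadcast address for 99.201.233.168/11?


Network: 99.192.0.0/11
Host bits = 21
Set all host bits to 1:
Broadcast: 99.223.255.255


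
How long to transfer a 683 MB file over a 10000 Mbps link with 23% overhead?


Effective throughput = 10000 * (1 - 23/100) = 7700 Mbps
File size in Mb = 683 * 8 = 5464 Mb
Time = 5464 / 7700
Time = 0.7096 seconds


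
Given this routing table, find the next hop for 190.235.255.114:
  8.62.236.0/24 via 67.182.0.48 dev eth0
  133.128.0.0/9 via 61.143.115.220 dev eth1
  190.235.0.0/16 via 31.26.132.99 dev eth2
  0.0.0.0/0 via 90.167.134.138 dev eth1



Longest prefix match for 190.235.255.114:
  /24 8.62.236.0: no
  /9 133.128.0.0: no
  /16 190.235.0.0: MATCH
  /0 0.0.0.0: MATCH
Selected: next-hop 31.26.132.99 via eth2 (matched /16)


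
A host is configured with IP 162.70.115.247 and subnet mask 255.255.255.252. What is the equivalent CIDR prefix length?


Binary: 11111111.11111111.11111111.11111100
Count leading 1s
Prefix: /30


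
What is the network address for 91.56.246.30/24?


IP:   01011011.00111000.11110110.00011110
Mask: 11111111.11111111.11111111.00000000
AND operation:
Net:  01011011.00111000.11110110.00000000
Network: 91.56.246.0/24


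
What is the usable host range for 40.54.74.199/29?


Network: 40.54.74.192
Broadcast: 40.54.74.199
First usable = network + 1
Last usable = broadcast - 1
Range: 40.54.74.193 to 40.54.74.198


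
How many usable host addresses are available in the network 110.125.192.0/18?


Host bits = 32 - 18 = 14
Total addresses = 2^14 = 16384
Usable = total - 2 (network and broadcast)
Usable hosts: 16382


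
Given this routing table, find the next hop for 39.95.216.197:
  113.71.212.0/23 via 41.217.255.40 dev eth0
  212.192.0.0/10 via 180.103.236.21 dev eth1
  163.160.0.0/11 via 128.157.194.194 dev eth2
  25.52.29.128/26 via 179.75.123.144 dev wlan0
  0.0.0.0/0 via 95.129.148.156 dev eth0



Longest prefix match for 39.95.216.197:
  /23 113.71.212.0: no
  /10 212.192.0.0: no
  /11 163.160.0.0: no
  /26 25.52.29.128: no
  /0 0.0.0.0: MATCH
Selected: next-hop 95.129.148.156 via eth0 (matched /0)


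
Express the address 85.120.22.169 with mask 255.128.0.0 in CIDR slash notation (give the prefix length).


Binary: 11111111.10000000.00000000.00000000
Count leading 1s
Prefix: /9


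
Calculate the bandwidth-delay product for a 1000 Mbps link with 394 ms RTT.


BDP = bandwidth * RTT
= 1000 Mbps * 394 ms
= 1000 * 1e6 * 394 / 1000 bits
= 394000000 bits
= 49250000 bytes
= 48095.7031 KB
BDP = 394000000 bits (49250000 bytes)


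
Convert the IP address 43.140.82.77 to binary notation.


43 = 00101011
140 = 10001100
82 = 01010010
77 = 01001101
Binary: 00101011.10001100.01010010.01001101


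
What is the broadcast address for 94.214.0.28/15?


Network: 94.214.0.0/15
Host bits = 17
Set all host bits to 1:
Broadcast: 94.215.255.255


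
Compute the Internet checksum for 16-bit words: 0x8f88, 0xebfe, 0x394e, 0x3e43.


Sum all words (with carry folding):
+ 0x8f88 = 0x8f88
+ 0xebfe = 0x7b87
+ 0x394e = 0xb4d5
+ 0x3e43 = 0xf318
One's complement: ~0xf318
Checksum = 0x0ce7


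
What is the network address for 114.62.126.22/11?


IP:   01110010.00111110.01111110.00010110
Mask: 11111111.11100000.00000000.00000000
AND operation:
Net:  01110010.00100000.00000000.00000000
Network: 114.32.0.0/11


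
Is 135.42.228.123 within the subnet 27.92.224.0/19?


Subnet network: 27.92.224.0
Test IP AND mask: 135.42.224.0
No, 135.42.228.123 is not in 27.92.224.0/19


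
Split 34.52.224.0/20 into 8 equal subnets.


New prefix = 20 + 3 = 23
Each subnet has 512 addresses
  34.52.224.0/23
  34.52.226.0/23
  34.52.228.0/23
  34.52.230.0/23
  34.52.232.0/23
  34.52.234.0/23
  34.52.236.0/23
  34.52.238.0/23
Subnets: 34.52.224.0/23, 34.52.226.0/23, 34.52.228.0/23, 34.52.230.0/23, 34.52.232.0/23, 34.52.234.0/23, 34.52.236.0/23, 34.52.238.0/23


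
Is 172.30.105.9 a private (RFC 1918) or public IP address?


RFC 1918 private ranges:
  10.0.0.0/8 (10.0.0.0 - 10.255.255.255)
  172.16.0.0/12 (172.16.0.0 - 172.31.255.255)
  192.168.0.0/16 (192.168.0.0 - 192.168.255.255)
Private (in 172.16.0.0/12)


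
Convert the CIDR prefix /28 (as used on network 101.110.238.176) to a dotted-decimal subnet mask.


/28 means 28 network bits, 4 host bits
Binary: 11111111111111111111111111110000
Mask: 255.255.255.240


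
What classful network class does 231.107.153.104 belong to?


First octet: 231
Binary: 11100111
1110xxxx -> Class D (224-239)
Class D (multicast), default mask N/A


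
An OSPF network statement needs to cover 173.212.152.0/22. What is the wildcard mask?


Subnet mask: 255.255.252.0
Wildcard = 255.255.255.255 - subnet mask
255 - 255 = 0
255 - 255 = 0
255 - 252 = 3
255 - 0 = 255
Wildcard: 0.0.3.255


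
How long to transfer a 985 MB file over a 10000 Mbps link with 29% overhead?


Effective throughput = 10000 * (1 - 29/100) = 7100 Mbps
File size in Mb = 985 * 8 = 7880 Mb
Time = 7880 / 7100
Time = 1.1099 seconds


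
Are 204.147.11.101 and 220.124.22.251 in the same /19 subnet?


Mask: 255.255.224.0
204.147.11.101 AND mask = 204.147.0.0
220.124.22.251 AND mask = 220.124.0.0
No, different subnets (204.147.0.0 vs 220.124.0.0)


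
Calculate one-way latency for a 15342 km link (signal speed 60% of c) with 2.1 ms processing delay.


Speed = 0.6 * 3e5 km/s = 180000 km/s
Propagation delay = 15342 / 180000 = 0.0852 s = 85.2333 ms
Processing delay = 2.1 ms
Total one-way latency = 87.3333 ms


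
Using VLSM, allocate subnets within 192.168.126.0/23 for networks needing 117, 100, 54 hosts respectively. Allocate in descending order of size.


117 hosts -> /25 (126 usable): 192.168.126.0/25
100 hosts -> /25 (126 usable): 192.168.126.128/25
54 hosts -> /26 (62 usable): 192.168.127.0/26
Allocation: 192.168.126.0/25 (117 hosts, 126 usable); 192.168.126.128/25 (100 hosts, 126 usable); 192.168.127.0/26 (54 hosts, 62 usable)


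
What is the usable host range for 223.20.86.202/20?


Network: 223.20.80.0
Broadcast: 223.20.95.255
First usable = network + 1
Last usable = broadcast - 1
Range: 223.20.80.1 to 223.20.95.254


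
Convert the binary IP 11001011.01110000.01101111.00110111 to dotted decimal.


11001011 = 203
01110000 = 112
01101111 = 111
00110111 = 55
IP: 203.112.111.55


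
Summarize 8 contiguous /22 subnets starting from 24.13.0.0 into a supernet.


Original prefix: /22
Number of subnets: 8 = 2^3
New prefix = 22 - 3 = 19
Supernet: 24.13.0.0/19


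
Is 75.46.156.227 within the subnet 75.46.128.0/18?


Subnet network: 75.46.128.0
Test IP AND mask: 75.46.128.0
Yes, 75.46.156.227 is in 75.46.128.0/18


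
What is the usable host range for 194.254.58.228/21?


Network: 194.254.56.0
Broadcast: 194.254.63.255
First usable = network + 1
Last usable = broadcast - 1
Range: 194.254.56.1 to 194.254.63.254


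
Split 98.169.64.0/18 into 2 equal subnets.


New prefix = 18 + 1 = 19
Each subnet has 8192 addresses
  98.169.64.0/19
  98.169.96.0/19
Subnets: 98.169.64.0/19, 98.169.96.0/19


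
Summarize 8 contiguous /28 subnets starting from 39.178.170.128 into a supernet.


Original prefix: /28
Number of subnets: 8 = 2^3
New prefix = 28 - 3 = 25
Supernet: 39.178.170.128/25


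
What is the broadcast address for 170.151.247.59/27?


Network: 170.151.247.32/27
Host bits = 5
Set all host bits to 1:
Broadcast: 170.151.247.63


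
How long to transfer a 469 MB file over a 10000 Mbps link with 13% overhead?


Effective throughput = 10000 * (1 - 13/100) = 8700 Mbps
File size in Mb = 469 * 8 = 3752 Mb
Time = 3752 / 8700
Time = 0.4313 seconds


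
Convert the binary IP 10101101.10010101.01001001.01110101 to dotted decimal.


10101101 = 173
10010101 = 149
01001001 = 73
01110101 = 117
IP: 173.149.73.117


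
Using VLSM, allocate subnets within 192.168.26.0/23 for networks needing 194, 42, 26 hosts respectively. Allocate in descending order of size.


194 hosts -> /24 (254 usable): 192.168.26.0/24
42 hosts -> /26 (62 usable): 192.168.27.0/26
26 hosts -> /27 (30 usable): 192.168.27.64/27
Allocation: 192.168.26.0/24 (194 hosts, 254 usable); 192.168.27.0/26 (42 hosts, 62 usable); 192.168.27.64/27 (26 hosts, 30 usable)


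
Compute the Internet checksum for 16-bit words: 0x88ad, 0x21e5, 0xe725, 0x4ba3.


Sum all words (with carry folding):
+ 0x88ad = 0x88ad
+ 0x21e5 = 0xaa92
+ 0xe725 = 0x91b8
+ 0x4ba3 = 0xdd5b
One's complement: ~0xdd5b
Checksum = 0x22a4


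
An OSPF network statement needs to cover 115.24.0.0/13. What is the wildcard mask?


Subnet mask: 255.248.0.0
Wildcard = 255.255.255.255 - subnet mask
255 - 255 = 0
255 - 248 = 7
255 - 0 = 255
255 - 0 = 255
Wildcard: 0.7.255.255


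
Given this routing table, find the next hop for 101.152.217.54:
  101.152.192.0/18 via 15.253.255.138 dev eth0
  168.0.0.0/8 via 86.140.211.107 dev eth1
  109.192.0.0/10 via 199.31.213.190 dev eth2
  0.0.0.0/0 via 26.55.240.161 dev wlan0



Longest prefix match for 101.152.217.54:
  /18 101.152.192.0: MATCH
  /8 168.0.0.0: no
  /10 109.192.0.0: no
  /0 0.0.0.0: MATCH
Selected: next-hop 15.253.255.138 via eth0 (matched /18)


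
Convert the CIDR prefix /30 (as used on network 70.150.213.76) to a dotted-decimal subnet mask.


/30 means 30 network bits, 2 host bits
Binary: 11111111111111111111111111111100
Mask: 255.255.255.252


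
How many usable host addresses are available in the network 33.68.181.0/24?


Host bits = 32 - 24 = 8
Total addresses = 2^8 = 256
Usable = total - 2 (network and broadcast)
Usable hosts: 254


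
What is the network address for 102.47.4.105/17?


IP:   01100110.00101111.00000100.01101001
Mask: 11111111.11111111.10000000.00000000
AND operation:
Net:  01100110.00101111.00000000.00000000
Network: 102.47.0.0/17


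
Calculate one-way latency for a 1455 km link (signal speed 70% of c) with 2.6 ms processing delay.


Speed = 0.7 * 3e5 km/s = 210000 km/s
Propagation delay = 1455 / 210000 = 0.0069 s = 6.9286 ms
Processing delay = 2.6 ms
Total one-way latency = 9.5286 ms


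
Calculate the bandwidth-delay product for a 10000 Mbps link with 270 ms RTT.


BDP = bandwidth * RTT
= 10000 Mbps * 270 ms
= 10000 * 1e6 * 270 / 1000 bits
= 2700000000 bits
= 337500000 bytes
= 329589.8438 KB
BDP = 2700000000 bits (337500000 bytes)


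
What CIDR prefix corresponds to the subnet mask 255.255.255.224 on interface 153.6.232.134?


Binary: 11111111.11111111.11111111.11100000
Count leading 1s
Prefix: /27


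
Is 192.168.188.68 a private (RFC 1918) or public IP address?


RFC 1918 private ranges:
  10.0.0.0/8 (10.0.0.0 - 10.255.255.255)
  172.16.0.0/12 (172.16.0.0 - 172.31.255.255)
  192.168.0.0/16 (192.168.0.0 - 192.168.255.255)
Private (in 192.168.0.0/16)


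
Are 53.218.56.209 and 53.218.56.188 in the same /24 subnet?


Mask: 255.255.255.0
53.218.56.209 AND mask = 53.218.56.0
53.218.56.188 AND mask = 53.218.56.0
Yes, same subnet (53.218.56.0)


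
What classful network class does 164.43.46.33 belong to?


First octet: 164
Binary: 10100100
10xxxxxx -> Class B (128-191)
Class B, default mask 255.255.0.0 (/16)


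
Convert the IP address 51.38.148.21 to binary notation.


51 = 00110011
38 = 00100110
148 = 10010100
21 = 00010101
Binary: 00110011.00100110.10010100.00010101


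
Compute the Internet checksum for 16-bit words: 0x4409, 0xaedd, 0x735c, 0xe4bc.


Sum all words (with carry folding):
+ 0x4409 = 0x4409
+ 0xaedd = 0xf2e6
+ 0x735c = 0x6643
+ 0xe4bc = 0x4b00
One's complement: ~0x4b00
Checksum = 0xb4ff


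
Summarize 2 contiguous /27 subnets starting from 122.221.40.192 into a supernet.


Original prefix: /27
Number of subnets: 2 = 2^1
New prefix = 27 - 1 = 26
Supernet: 122.221.40.192/26


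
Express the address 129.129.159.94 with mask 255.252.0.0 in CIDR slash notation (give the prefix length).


Binary: 11111111.11111100.00000000.00000000
Count leading 1s
Prefix: /14


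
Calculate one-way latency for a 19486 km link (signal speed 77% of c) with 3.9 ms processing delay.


Speed = 0.77 * 3e5 km/s = 231000 km/s
Propagation delay = 19486 / 231000 = 0.0844 s = 84.355 ms
Processing delay = 3.9 ms
Total one-way latency = 88.255 ms


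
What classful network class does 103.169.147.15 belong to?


First octet: 103
Binary: 01100111
0xxxxxxx -> Class A (1-126)
Class A, default mask 255.0.0.0 (/8)


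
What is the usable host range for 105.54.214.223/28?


Network: 105.54.214.208
Broadcast: 105.54.214.223
First usable = network + 1
Last usable = broadcast - 1
Range: 105.54.214.209 to 105.54.214.222


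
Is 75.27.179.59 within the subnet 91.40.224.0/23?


Subnet network: 91.40.224.0
Test IP AND mask: 75.27.178.0
No, 75.27.179.59 is not in 91.40.224.0/23


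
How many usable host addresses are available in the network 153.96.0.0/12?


Host bits = 32 - 12 = 20
Total addresses = 2^20 = 1048576
Usable = total - 2 (network and broadcast)
Usable hosts: 1048574


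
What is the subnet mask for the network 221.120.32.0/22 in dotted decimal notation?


/22 means 22 network bits, 10 host bits
Binary: 11111111111111111111110000000000
Mask: 255.255.252.0


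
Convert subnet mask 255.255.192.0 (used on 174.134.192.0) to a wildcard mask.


Subnet mask: 255.255.192.0
Wildcard = 255.255.255.255 - subnet mask
255 - 255 = 0
255 - 255 = 0
255 - 192 = 63
255 - 0 = 255
Wildcard: 0.0.63.255


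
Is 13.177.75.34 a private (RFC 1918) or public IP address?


RFC 1918 private ranges:
  10.0.0.0/8 (10.0.0.0 - 10.255.255.255)
  172.16.0.0/12 (172.16.0.0 - 172.31.255.255)
  192.168.0.0/16 (192.168.0.0 - 192.168.255.255)
Public (not in any RFC 1918 range)


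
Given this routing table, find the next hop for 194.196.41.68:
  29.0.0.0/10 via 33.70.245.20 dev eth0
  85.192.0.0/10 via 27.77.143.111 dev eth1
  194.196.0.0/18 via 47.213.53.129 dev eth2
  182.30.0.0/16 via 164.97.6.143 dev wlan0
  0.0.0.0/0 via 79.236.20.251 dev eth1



Longest prefix match for 194.196.41.68:
  /10 29.0.0.0: no
  /10 85.192.0.0: no
  /18 194.196.0.0: MATCH
  /16 182.30.0.0: no
  /0 0.0.0.0: MATCH
Selected: next-hop 47.213.53.129 via eth2 (matched /18)


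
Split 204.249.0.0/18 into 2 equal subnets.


New prefix = 18 + 1 = 19
Each subnet has 8192 addresses
  204.249.0.0/19
  204.249.32.0/19
Subnets: 204.249.0.0/19, 204.249.32.0/19


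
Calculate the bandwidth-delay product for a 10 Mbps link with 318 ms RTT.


BDP = bandwidth * RTT
= 10 Mbps * 318 ms
= 10 * 1e6 * 318 / 1000 bits
= 3180000 bits
= 397500 bytes
= 388.1836 KB
BDP = 3180000 bits (397500 bytes)


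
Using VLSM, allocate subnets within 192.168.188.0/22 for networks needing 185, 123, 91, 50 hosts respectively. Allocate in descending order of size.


185 hosts -> /24 (254 usable): 192.168.188.0/24
123 hosts -> /25 (126 usable): 192.168.189.0/25
91 hosts -> /25 (126 usable): 192.168.189.128/25
50 hosts -> /26 (62 usable): 192.168.190.0/26
Allocation: 192.168.188.0/24 (185 hosts, 254 usable); 192.168.189.0/25 (123 hosts, 126 usable); 192.168.189.128/25 (91 hosts, 126 usable); 192.168.190.0/26 (50 hosts, 62 usable)


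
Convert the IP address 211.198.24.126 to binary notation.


211 = 11010011
198 = 11000110
24 = 00011000
126 = 01111110
Binary: 11010011.11000110.00011000.01111110


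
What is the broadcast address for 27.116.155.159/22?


Network: 27.116.152.0/22
Host bits = 10
Set all host bits to 1:
Broadcast: 27.116.155.255


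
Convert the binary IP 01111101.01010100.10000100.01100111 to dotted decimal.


01111101 = 125
01010100 = 84
10000100 = 132
01100111 = 103
IP: 125.84.132.103


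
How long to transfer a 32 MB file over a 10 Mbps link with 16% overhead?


Effective throughput = 10 * (1 - 16/100) = 8.4 Mbps
File size in Mb = 32 * 8 = 256 Mb
Time = 256 / 8.4
Time = 30.4762 seconds


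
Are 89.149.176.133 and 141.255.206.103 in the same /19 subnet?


Mask: 255.255.224.0
89.149.176.133 AND mask = 89.149.160.0
141.255.206.103 AND mask = 141.255.192.0
No, different subnets (89.149.160.0 vs 141.255.192.0)


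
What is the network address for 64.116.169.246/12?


IP:   01000000.01110100.10101001.11110110
Mask: 11111111.11110000.00000000.00000000
AND operation:
Net:  01000000.01110000.00000000.00000000
Network: 64.112.0.0/12


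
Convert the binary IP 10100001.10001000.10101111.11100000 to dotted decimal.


10100001 = 161
10001000 = 136
10101111 = 175
11100000 = 224
IP: 161.136.175.224


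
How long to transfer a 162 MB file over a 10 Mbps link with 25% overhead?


Effective throughput = 10 * (1 - 25/100) = 7.5 Mbps
File size in Mb = 162 * 8 = 1296 Mb
Time = 1296 / 7.5
Time = 172.8 seconds


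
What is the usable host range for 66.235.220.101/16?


Network: 66.235.0.0
Broadcast: 66.235.255.255
First usable = network + 1
Last usable = broadcast - 1
Range: 66.235.0.1 to 66.235.255.254


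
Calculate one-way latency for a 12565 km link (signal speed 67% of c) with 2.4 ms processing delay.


Speed = 0.67 * 3e5 km/s = 201000 km/s
Propagation delay = 12565 / 201000 = 0.0625 s = 62.5124 ms
Processing delay = 2.4 ms
Total one-way latency = 64.9124 ms


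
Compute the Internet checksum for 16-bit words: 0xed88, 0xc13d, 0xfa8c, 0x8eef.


Sum all words (with carry folding):
+ 0xed88 = 0xed88
+ 0xc13d = 0xaec6
+ 0xfa8c = 0xa953
+ 0x8eef = 0x3843
One's complement: ~0x3843
Checksum = 0xc7bc


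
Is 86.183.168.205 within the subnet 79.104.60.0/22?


Subnet network: 79.104.60.0
Test IP AND mask: 86.183.168.0
No, 86.183.168.205 is not in 79.104.60.0/22


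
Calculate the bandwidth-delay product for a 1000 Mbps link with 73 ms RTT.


BDP = bandwidth * RTT
= 1000 Mbps * 73 ms
= 1000 * 1e6 * 73 / 1000 bits
= 73000000 bits
= 9125000 bytes
= 8911.1328 KB
BDP = 73000000 bits (9125000 bytes)


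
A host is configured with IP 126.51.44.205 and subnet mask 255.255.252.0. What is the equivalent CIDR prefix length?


Binary: 11111111.11111111.11111100.00000000
Count leading 1s
Prefix: /22


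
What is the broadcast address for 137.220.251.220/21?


Network: 137.220.248.0/21
Host bits = 11
Set all host bits to 1:
Broadcast: 137.220.255.255


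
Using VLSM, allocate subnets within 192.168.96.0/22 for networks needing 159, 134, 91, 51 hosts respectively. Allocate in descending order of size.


159 hosts -> /24 (254 usable): 192.168.96.0/24
134 hosts -> /24 (254 usable): 192.168.97.0/24
91 hosts -> /25 (126 usable): 192.168.98.0/25
51 hosts -> /26 (62 usable): 192.168.98.128/26
Allocation: 192.168.96.0/24 (159 hosts, 254 usable); 192.168.97.0/24 (134 hosts, 254 usable); 192.168.98.0/25 (91 hosts, 126 usable); 192.168.98.128/26 (51 hosts, 62 usable)


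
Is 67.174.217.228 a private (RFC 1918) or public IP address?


RFC 1918 private ranges:
  10.0.0.0/8 (10.0.0.0 - 10.255.255.255)
  172.16.0.0/12 (172.16.0.0 - 172.31.255.255)
  192.168.0.0/16 (192.168.0.0 - 192.168.255.255)
Public (not in any RFC 1918 range)


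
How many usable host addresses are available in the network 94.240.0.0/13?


Host bits = 32 - 13 = 19
Total addresses = 2^19 = 524288
Usable = total - 2 (network and broadcast)
Usable hosts: 524286


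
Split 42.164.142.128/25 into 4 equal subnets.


New prefix = 25 + 2 = 27
Each subnet has 32 addresses
  42.164.142.128/27
  42.164.142.160/27
  42.164.142.192/27
  42.164.142.224/27
Subnets: 42.164.142.128/27, 42.164.142.160/27, 42.164.142.192/27, 42.164.142.224/27


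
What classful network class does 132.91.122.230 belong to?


First octet: 132
Binary: 10000100
10xxxxxx -> Class B (128-191)
Class B, default mask 255.255.0.0 (/16)


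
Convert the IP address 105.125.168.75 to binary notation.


105 = 01101001
125 = 01111101
168 = 10101000
75 = 01001011
Binary: 01101001.01111101.10101000.01001011


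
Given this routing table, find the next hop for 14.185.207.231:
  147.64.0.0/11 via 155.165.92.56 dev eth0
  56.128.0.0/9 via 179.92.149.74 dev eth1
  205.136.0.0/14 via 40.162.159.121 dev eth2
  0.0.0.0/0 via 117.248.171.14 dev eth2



Longest prefix match for 14.185.207.231:
  /11 147.64.0.0: no
  /9 56.128.0.0: no
  /14 205.136.0.0: no
  /0 0.0.0.0: MATCH
Selected: next-hop 117.248.171.14 via eth2 (matched /0)


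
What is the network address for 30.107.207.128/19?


IP:   00011110.01101011.11001111.10000000
Mask: 11111111.11111111.11100000.00000000
AND operation:
Net:  00011110.01101011.11000000.00000000
Network: 30.107.192.0/19


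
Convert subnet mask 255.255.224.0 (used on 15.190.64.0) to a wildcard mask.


Subnet mask: 255.255.224.0
Wildcard = 255.255.255.255 - subnet mask
255 - 255 = 0
255 - 255 = 0
255 - 224 = 31
255 - 0 = 255
Wildcard: 0.0.31.255


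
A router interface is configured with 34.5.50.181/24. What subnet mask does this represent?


/24 means 24 network bits, 8 host bits
Binary: 11111111111111111111111100000000
Mask: 255.255.255.0


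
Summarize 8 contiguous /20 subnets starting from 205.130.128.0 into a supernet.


Original prefix: /20
Number of subnets: 8 = 2^3
New prefix = 20 - 3 = 17
Supernet: 205.130.128.0/17


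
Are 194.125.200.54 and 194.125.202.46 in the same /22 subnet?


Mask: 255.255.252.0
194.125.200.54 AND mask = 194.125.200.0
194.125.202.46 AND mask = 194.125.200.0
Yes, same subnet (194.125.200.0)


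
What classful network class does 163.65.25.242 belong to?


First octet: 163
Binary: 10100011
10xxxxxx -> Class B (128-191)
Class B, default mask 255.255.0.0 (/16)


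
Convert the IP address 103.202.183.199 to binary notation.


103 = 01100111
202 = 11001010
183 = 10110111
199 = 11000111
Binary: 01100111.11001010.10110111.11000111


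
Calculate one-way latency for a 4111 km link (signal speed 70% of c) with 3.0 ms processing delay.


Speed = 0.7 * 3e5 km/s = 210000 km/s
Propagation delay = 4111 / 210000 = 0.0196 s = 19.5762 ms
Processing delay = 3.0 ms
Total one-way latency = 22.5762 ms


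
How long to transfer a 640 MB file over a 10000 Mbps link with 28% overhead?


Effective throughput = 10000 * (1 - 28/100) = 7200 Mbps
File size in Mb = 640 * 8 = 5120 Mb
Time = 5120 / 7200
Time = 0.7111 seconds


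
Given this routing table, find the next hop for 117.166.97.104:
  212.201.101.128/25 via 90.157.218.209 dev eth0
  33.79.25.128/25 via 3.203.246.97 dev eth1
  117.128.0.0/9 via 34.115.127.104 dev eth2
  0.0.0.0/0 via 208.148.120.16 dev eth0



Longest prefix match for 117.166.97.104:
  /25 212.201.101.128: no
  /25 33.79.25.128: no
  /9 117.128.0.0: MATCH
  /0 0.0.0.0: MATCH
Selected: next-hop 34.115.127.104 via eth2 (matched /9)


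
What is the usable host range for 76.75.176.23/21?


Network: 76.75.176.0
Broadcast: 76.75.183.255
First usable = network + 1
Last usable = broadcast - 1
Range: 76.75.176.1 to 76.75.183.254


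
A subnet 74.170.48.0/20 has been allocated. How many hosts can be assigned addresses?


Host bits = 32 - 20 = 12
Total addresses = 2^12 = 4096
Usable = total - 2 (network and broadcast)
Usable hosts: 4094


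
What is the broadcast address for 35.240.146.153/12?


Network: 35.240.0.0/12
Host bits = 20
Set all host bits to 1:
Broadcast: 35.255.255.255


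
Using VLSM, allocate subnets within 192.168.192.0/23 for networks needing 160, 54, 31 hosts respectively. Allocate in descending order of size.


160 hosts -> /24 (254 usable): 192.168.192.0/24
54 hosts -> /26 (62 usable): 192.168.193.0/26
31 hosts -> /26 (62 usable): 192.168.193.64/26
Allocation: 192.168.192.0/24 (160 hosts, 254 usable); 192.168.193.0/26 (54 hosts, 62 usable); 192.168.193.64/26 (31 hosts, 62 usable)


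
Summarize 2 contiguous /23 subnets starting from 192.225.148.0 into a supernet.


Original prefix: /23
Number of subnets: 2 = 2^1
New prefix = 23 - 1 = 22
Supernet: 192.225.148.0/22


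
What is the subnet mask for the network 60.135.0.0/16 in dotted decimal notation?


/16 means 16 network bits, 16 host bits
Binary: 11111111111111110000000000000000
Mask: 255.255.0.0


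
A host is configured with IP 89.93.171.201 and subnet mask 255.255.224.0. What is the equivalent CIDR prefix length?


Binary: 11111111.11111111.11100000.00000000
Count leading 1s
Prefix: /19


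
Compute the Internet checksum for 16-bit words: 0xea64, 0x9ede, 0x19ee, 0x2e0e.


Sum all words (with carry folding):
+ 0xea64 = 0xea64
+ 0x9ede = 0x8943
+ 0x19ee = 0xa331
+ 0x2e0e = 0xd13f
One's complement: ~0xd13f
Checksum = 0x2ec0


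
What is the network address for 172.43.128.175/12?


IP:   10101100.00101011.10000000.10101111
Mask: 11111111.11110000.00000000.00000000
AND operation:
Net:  10101100.00100000.00000000.00000000
Network: 172.32.0.0/12


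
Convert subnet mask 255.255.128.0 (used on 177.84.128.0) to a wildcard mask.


Subnet mask: 255.255.128.0
Wildcard = 255.255.255.255 - subnet mask
255 - 255 = 0
255 - 255 = 0
255 - 128 = 127
255 - 0 = 255
Wildcard: 0.0.127.255


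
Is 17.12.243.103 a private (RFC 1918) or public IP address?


RFC 1918 private ranges:
  10.0.0.0/8 (10.0.0.0 - 10.255.255.255)
  172.16.0.0/12 (172.16.0.0 - 172.31.255.255)
  192.168.0.0/16 (192.168.0.0 - 192.168.255.255)
Public (not in any RFC 1918 range)


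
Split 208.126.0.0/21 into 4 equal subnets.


New prefix = 21 + 2 = 23
Each subnet has 512 addresses
  208.126.0.0/23
  208.126.2.0/23
  208.126.4.0/23
  208.126.6.0/23
Subnets: 208.126.0.0/23, 208.126.2.0/23, 208.126.4.0/23, 208.126.6.0/23


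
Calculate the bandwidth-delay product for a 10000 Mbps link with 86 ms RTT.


BDP = bandwidth * RTT
= 10000 Mbps * 86 ms
= 10000 * 1e6 * 86 / 1000 bits
= 860000000 bits
= 107500000 bytes
= 104980.4688 KB
BDP = 860000000 bits (107500000 bytes)


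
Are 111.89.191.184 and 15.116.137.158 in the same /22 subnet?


Mask: 255.255.252.0
111.89.191.184 AND mask = 111.89.188.0
15.116.137.158 AND mask = 15.116.136.0
No, different subnets (111.89.188.0 vs 15.116.136.0)


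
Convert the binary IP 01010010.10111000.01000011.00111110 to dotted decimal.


01010010 = 82
10111000 = 184
01000011 = 67
00111110 = 62
IP: 82.184.67.62


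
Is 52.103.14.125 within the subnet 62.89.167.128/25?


Subnet network: 62.89.167.128
Test IP AND mask: 52.103.14.0
No, 52.103.14.125 is not in 62.89.167.128/25


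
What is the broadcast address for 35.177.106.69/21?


Network: 35.177.104.0/21
Host bits = 11
Set all host bits to 1:
Broadcast: 35.177.111.255


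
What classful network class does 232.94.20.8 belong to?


First octet: 232
Binary: 11101000
1110xxxx -> Class D (224-239)
Class D (multicast), default mask N/A


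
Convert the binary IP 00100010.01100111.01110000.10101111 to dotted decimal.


00100010 = 34
01100111 = 103
01110000 = 112
10101111 = 175
IP: 34.103.112.175


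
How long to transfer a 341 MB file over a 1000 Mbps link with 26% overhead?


Effective throughput = 1000 * (1 - 26/100) = 740 Mbps
File size in Mb = 341 * 8 = 2728 Mb
Time = 2728 / 740
Time = 3.6865 seconds


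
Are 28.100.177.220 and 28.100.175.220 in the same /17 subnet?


Mask: 255.255.128.0
28.100.177.220 AND mask = 28.100.128.0
28.100.175.220 AND mask = 28.100.128.0
Yes, same subnet (28.100.128.0)


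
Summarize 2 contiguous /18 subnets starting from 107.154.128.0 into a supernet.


Original prefix: /18
Number of subnets: 2 = 2^1
New prefix = 18 - 1 = 17
Supernet: 107.154.128.0/17
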